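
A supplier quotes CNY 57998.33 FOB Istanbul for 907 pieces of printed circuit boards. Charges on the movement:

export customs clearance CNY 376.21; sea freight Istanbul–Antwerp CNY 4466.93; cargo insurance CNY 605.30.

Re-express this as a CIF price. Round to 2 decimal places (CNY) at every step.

Not relevant to the conversion: export clearance — on the seller under both FOB and CIF; already in the FOB price and stays in the CIF price.
From FOB to CIF, the seller additionally bears: freight, insurance.
CIF price = 57998.33 + 4466.93 + 605.30 = 63070.56

CIF price: CNY 63070.56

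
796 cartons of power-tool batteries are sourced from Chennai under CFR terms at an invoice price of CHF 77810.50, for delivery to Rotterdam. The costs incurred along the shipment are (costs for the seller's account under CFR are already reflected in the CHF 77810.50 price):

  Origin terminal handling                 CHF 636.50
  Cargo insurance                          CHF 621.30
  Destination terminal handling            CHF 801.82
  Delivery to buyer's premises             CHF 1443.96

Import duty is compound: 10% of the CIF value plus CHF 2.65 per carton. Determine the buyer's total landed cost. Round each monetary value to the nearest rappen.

CFR: the seller pays costs through ocean freight to the destination port, but not insurance.
Already in the invoice (seller's account under CFR): origin terminal — exclude.
CIF value = CFR price + insurance = 77810.50 + 621.30 = 78431.80
Ad valorem component: 78431.80 × 10% = 7843.18
Specific component: 796 × 2.65 = 2109.40
Import duty = 7843.18 + 2109.40 = 9952.58
Buyer bears: insurance 621.30 + destination terminal 801.82 + delivery 1443.96 + duty 9952.58 = 12819.66
Landed cost = invoice 77810.50 + 12819.66 = 90630.16

Total landed cost: CHF 90630.16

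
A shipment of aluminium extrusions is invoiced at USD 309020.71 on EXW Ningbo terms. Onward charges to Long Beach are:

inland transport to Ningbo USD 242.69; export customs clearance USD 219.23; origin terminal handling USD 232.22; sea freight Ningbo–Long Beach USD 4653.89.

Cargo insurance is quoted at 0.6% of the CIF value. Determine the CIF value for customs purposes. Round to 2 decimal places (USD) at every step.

Let C be the CIF value. C = EXW price + pre-shipment costs + freight + 0.6% × C
C − 0.6% × C = 309020.71 + 242.69 + 219.23 + 232.22 + 4653.89
0.994 × C = 314368.74
C = 314368.74 / 0.994 = 316266.34
Insurance premium = 0.6% × 316266.34 = 1897.60

CIF value: USD 316266.34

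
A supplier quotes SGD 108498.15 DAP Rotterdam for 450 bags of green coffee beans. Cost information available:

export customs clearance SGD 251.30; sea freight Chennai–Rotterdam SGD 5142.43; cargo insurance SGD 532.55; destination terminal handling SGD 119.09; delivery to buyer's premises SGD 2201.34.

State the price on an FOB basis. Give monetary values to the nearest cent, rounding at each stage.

Not relevant to the conversion: export clearance — on the seller under both DAP and FOB; already in the DAP price and stays in the FOB price.
From DAP to FOB, the seller no longer bears: freight, insurance, destination terminal, delivery.
FOB price = 108498.15 − 5142.43 − 532.55 − 119.09 − 2201.34 = 100502.74

FOB price: SGD 100502.74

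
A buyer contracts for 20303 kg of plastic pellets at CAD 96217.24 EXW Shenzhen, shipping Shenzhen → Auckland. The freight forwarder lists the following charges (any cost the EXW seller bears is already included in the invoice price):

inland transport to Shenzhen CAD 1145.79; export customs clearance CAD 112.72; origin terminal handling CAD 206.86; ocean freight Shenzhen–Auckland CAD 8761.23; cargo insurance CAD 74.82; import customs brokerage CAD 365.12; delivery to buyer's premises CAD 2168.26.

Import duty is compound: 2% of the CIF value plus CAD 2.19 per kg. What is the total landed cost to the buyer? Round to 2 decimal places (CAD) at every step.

Total landed cost: CAD 155645.98

EXW: the seller makes goods available at their premises; the buyer bears all onward costs.
CIF value = EXW price + inland to port + export clearance + origin terminal + freight + insurance = 96217.24 + 1145.79 + 112.72 + 206.86 + 8761.23 + 74.82 = 106518.66
Ad valorem component: 106518.66 × 2% = 2130.37
Specific component: 20303 × 2.19 = 44463.57
Import duty = 2130.37 + 44463.57 = 46593.94
Buyer bears: inland to port 1145.79 + export clearance 112.72 + origin terminal 206.86 + freight 8761.23 + insurance 74.82 + brokerage 365.12 + delivery 2168.26 + duty 46593.94 = 59428.74
Landed cost = invoice 96217.24 + 59428.74 = 155645.98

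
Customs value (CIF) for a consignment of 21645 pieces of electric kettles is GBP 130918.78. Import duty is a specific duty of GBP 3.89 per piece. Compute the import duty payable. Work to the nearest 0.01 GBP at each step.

Import duty: GBP 84199.05

Import duty = 21645 × 3.89 = 84199.05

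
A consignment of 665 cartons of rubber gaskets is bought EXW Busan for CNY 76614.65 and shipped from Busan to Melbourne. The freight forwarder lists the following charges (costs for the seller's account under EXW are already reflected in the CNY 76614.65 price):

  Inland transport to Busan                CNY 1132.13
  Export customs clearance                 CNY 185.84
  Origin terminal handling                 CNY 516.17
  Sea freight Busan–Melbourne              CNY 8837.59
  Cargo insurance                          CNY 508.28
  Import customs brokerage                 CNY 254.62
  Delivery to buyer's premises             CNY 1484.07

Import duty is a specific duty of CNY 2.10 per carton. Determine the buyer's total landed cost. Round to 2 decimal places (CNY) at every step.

EXW: the seller makes goods available at their premises; the buyer bears all onward costs.
CIF value = EXW price + inland to port + export clearance + origin terminal + freight + insurance = 76614.65 + 1132.13 + 185.84 + 516.17 + 8837.59 + 508.28 = 87794.66
Import duty = 665 × 2.10 = 1396.50
Buyer bears: inland to port 1132.13 + export clearance 185.84 + origin terminal 516.17 + freight 8837.59 + insurance 508.28 + brokerage 254.62 + delivery 1484.07 + duty 1396.50 = 14315.20
Landed cost = invoice 76614.65 + 14315.20 = 90929.85

Total landed cost: CNY 90929.85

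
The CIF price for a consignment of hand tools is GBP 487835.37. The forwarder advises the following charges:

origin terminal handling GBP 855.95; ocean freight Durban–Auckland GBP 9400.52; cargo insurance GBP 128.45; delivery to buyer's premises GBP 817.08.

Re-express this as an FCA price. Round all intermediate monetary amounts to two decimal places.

Not relevant to the conversion: delivery — on the buyer under both terms; not part of either seller's price.
From CIF to FCA, the seller no longer bears: origin terminal, freight, insurance.
FCA price = 487835.37 − 855.95 − 9400.52 − 128.45 = 477450.45

FCA price: GBP 477450.45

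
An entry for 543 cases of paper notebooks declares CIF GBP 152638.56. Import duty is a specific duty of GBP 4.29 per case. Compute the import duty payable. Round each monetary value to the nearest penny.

Import duty: GBP 2329.47

Import duty = 543 × 4.29 = 2329.47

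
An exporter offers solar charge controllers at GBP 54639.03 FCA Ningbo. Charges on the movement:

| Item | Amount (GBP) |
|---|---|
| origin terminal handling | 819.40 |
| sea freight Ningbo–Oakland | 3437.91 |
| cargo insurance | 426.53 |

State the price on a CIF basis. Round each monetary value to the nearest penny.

CIF price: GBP 59322.87

From FCA to CIF, the seller additionally bears: origin terminal, freight, insurance.
CIF price = 54639.03 + 819.40 + 3437.91 + 426.53 = 59322.87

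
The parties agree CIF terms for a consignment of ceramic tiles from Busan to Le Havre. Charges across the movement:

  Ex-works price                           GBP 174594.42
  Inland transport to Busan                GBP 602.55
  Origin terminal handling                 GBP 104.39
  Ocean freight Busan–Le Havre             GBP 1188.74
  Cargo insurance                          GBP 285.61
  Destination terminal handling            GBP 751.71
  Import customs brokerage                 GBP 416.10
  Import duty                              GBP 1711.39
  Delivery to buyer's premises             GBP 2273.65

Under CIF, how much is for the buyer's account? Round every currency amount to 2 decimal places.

Buyer's account: GBP 5152.85

CIF: the seller pays costs through ocean freight and marine insurance to the destination port.
Seller's account: goods 174594.42 + inland to port 602.55 + origin terminal 104.39 + freight 1188.74 + insurance 285.61 = 176775.71
Buyer's account: destination terminal 751.71 + brokerage 416.10 + duty 1711.39 + delivery 2273.65 = 5152.85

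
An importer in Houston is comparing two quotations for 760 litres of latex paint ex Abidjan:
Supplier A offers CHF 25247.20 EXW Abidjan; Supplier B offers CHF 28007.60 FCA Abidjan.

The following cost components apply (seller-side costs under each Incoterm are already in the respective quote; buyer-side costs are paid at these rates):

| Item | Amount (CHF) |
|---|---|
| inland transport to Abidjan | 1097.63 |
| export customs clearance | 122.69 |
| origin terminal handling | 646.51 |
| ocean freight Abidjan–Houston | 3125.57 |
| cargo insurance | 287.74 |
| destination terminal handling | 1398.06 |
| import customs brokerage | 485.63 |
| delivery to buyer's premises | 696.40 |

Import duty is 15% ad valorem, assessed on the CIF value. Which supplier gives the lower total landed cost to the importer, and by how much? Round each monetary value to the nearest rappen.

Supplier A is cheaper by CHF 1771.09

Supplier A (EXW):
CIF value = EXW price + inland to port + export clearance + origin terminal + freight + insurance = 25247.20 + 1097.63 + 122.69 + 646.51 + 3125.57 + 287.74 = 30527.34
Import duty = 30527.34 × 15% = 4579.10
Buyer bears (A): 1097.63 + 122.69 + 646.51 + 3125.57 + 287.74 + 1398.06 + 485.63 + 696.40 = 7860.23
Landed cost (A) = invoice 25247.20 + 7860.23 + duty 4579.10 = 37686.53
Supplier B (FCA):
CIF value = FCA price + origin terminal + freight + insurance = 28007.60 + 646.51 + 3125.57 + 287.74 = 32067.42
Import duty = 32067.42 × 15% = 4810.11
Buyer bears (B): 646.51 + 3125.57 + 287.74 + 1398.06 + 485.63 + 696.40 = 6639.91
Landed cost (B) = invoice 28007.60 + 6639.91 + duty 4810.11 = 39457.62
Difference = |37686.53 − 39457.62| = 1771.09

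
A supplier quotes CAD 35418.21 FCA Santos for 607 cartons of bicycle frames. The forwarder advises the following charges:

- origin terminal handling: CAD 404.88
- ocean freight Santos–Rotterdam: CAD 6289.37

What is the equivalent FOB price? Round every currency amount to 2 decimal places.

FOB price: CAD 35823.09

Not relevant to the conversion: freight — on the buyer under both terms; not part of either seller's price.
From FCA to FOB, the seller additionally bears: origin terminal.
FOB price = 35418.21 + 404.88 = 35823.09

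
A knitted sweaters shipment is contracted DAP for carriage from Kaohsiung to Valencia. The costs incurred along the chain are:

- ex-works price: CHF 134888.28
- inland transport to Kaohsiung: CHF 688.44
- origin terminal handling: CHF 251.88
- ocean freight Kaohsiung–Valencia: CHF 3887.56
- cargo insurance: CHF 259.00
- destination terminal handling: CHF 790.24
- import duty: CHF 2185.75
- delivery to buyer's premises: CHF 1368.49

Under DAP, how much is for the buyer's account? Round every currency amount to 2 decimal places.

DAP: the seller bears all costs to the named destination except import duty and clearance.
Seller's account: goods 134888.28 + inland to port 688.44 + origin terminal 251.88 + freight 3887.56 + insurance 259.00 + destination terminal 790.24 + delivery 1368.49 = 142133.89
Buyer's account: duty 2185.75 = 2185.75

Buyer's account: CHF 2185.75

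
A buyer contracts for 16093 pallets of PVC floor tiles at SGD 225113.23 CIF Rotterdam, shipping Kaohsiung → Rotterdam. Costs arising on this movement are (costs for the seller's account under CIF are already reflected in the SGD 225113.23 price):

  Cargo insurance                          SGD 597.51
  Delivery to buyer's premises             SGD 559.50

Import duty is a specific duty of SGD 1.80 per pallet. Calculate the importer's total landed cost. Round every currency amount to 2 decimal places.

Total landed cost: SGD 254640.13

CIF: the seller pays costs through ocean freight and marine insurance to the destination port.
Already in the invoice (seller's account under CIF): insurance — exclude.
The CIF price already equals the CIF value: 225113.23
Import duty = 16093 × 1.80 = 28967.40
Buyer bears: delivery 559.50 + duty 28967.40 = 29526.90
Landed cost = invoice 225113.23 + 29526.90 = 254640.13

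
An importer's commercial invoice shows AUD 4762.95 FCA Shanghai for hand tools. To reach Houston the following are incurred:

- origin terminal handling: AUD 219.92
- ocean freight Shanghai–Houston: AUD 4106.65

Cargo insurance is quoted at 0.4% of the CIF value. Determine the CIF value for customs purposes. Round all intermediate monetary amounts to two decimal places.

CIF value: AUD 9126.02

Let C be the CIF value. C = FCA price + pre-shipment costs + freight + 0.4% × C
C − 0.4% × C = 4762.95 + 219.92 + 4106.65
0.996 × C = 9089.52
C = 9089.52 / 0.996 = 9126.02
Insurance premium = 0.4% × 9126.02 = 36.50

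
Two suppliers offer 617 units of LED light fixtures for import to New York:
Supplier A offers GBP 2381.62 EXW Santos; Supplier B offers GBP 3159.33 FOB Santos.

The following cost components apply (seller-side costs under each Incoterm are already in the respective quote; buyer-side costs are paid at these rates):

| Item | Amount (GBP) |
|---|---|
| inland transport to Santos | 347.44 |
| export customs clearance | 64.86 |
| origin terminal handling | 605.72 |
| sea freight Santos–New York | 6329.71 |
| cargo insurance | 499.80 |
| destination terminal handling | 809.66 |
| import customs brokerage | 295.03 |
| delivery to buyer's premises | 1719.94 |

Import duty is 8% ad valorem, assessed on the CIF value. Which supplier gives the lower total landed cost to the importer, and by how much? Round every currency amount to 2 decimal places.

Supplier B is cheaper by GBP 259.53

Supplier A (EXW):
CIF value = EXW price + inland to port + export clearance + origin terminal + freight + insurance = 2381.62 + 347.44 + 64.86 + 605.72 + 6329.71 + 499.80 = 10229.15
Import duty = 10229.15 × 8% = 818.33
Buyer bears (A): 347.44 + 64.86 + 605.72 + 6329.71 + 499.80 + 809.66 + 295.03 + 1719.94 = 10672.16
Landed cost (A) = invoice 2381.62 + 10672.16 + duty 818.33 = 13872.11
Supplier B (FOB):
CIF value = FOB price + freight + insurance = 3159.33 + 6329.71 + 499.80 = 9988.84
Import duty = 9988.84 × 8% = 799.11
Buyer bears (B): 6329.71 + 499.80 + 809.66 + 295.03 + 1719.94 = 9654.14
Landed cost (B) = invoice 3159.33 + 9654.14 + duty 799.11 = 13612.58
Difference = |13872.11 − 13612.58| = 259.53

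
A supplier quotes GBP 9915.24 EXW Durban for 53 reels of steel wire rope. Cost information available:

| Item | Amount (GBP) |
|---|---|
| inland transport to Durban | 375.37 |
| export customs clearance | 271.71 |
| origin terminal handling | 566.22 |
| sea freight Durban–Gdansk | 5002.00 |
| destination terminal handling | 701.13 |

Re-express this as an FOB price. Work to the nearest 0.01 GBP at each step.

Not relevant to the conversion: destination terminal, freight — on the buyer under both terms; not part of either seller's price.
From EXW to FOB, the seller additionally bears: inland to port, export clearance, origin terminal.
FOB price = 9915.24 + 375.37 + 271.71 + 566.22 = 11128.54

FOB price: GBP 11128.54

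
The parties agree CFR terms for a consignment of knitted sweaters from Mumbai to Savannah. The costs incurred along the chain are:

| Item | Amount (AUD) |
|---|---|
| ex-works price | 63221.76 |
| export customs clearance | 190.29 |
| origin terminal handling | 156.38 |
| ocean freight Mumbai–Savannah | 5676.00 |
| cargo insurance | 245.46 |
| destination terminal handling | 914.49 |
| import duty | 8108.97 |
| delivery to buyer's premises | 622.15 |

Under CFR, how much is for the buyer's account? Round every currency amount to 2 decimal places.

Buyer's account: AUD 9891.07

CFR: the seller pays costs through ocean freight to the destination port, but not insurance.
Seller's account: goods 63221.76 + export clearance 190.29 + origin terminal 156.38 + freight 5676.00 = 69244.43
Buyer's account: insurance 245.46 + destination terminal 914.49 + duty 8108.97 + delivery 622.15 = 9891.07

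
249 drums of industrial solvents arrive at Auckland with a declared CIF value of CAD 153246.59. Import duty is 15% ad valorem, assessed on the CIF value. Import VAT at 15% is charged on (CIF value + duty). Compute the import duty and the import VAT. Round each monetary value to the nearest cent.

Import duty = 153246.59 × 15% = 22986.99
VAT base = CIF + duty = 153246.59 + 22986.99 = 176233.58
Import VAT = 176233.58 × 15% = 26435.04

Import duty: CAD 22986.99; import VAT: CAD 26435.04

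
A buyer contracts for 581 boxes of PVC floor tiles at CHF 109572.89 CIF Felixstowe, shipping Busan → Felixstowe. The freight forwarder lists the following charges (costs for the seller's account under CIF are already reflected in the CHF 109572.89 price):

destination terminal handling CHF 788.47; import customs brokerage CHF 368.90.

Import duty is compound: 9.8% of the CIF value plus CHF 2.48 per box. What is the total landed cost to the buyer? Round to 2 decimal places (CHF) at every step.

Total landed cost: CHF 122909.28

CIF: the seller pays costs through ocean freight and marine insurance to the destination port.
The CIF price already equals the CIF value: 109572.89
Ad valorem component: 109572.89 × 9.8% = 10738.14
Specific component: 581 × 2.48 = 1440.88
Import duty = 10738.14 + 1440.88 = 12179.02
Buyer bears: destination terminal 788.47 + brokerage 368.90 + duty 12179.02 = 13336.39
Landed cost = invoice 109572.89 + 13336.39 = 122909.28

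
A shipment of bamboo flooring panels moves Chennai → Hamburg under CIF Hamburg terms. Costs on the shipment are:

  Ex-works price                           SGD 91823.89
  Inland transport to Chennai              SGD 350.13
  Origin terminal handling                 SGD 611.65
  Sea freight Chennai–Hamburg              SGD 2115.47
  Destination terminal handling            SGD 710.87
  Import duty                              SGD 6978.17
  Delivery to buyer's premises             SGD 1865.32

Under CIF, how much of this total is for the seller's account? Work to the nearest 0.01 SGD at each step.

CIF: the seller pays costs through ocean freight and marine insurance to the destination port.
Seller's account: goods 91823.89 + inland to port 350.13 + origin terminal 611.65 + freight 2115.47 = 94901.14
Buyer's account: destination terminal 710.87 + duty 6978.17 + delivery 1865.32 = 9554.36

Seller's account: SGD 94901.14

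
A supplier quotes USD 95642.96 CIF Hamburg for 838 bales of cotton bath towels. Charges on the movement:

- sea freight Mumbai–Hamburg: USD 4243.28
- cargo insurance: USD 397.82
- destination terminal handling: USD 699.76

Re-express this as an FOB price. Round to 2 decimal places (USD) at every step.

Not relevant to the conversion: destination terminal — on the buyer under both terms; not part of either seller's price.
From CIF to FOB, the seller no longer bears: freight, insurance.
FOB price = 95642.96 − 4243.28 − 397.82 = 91001.86

FOB price: USD 91001.86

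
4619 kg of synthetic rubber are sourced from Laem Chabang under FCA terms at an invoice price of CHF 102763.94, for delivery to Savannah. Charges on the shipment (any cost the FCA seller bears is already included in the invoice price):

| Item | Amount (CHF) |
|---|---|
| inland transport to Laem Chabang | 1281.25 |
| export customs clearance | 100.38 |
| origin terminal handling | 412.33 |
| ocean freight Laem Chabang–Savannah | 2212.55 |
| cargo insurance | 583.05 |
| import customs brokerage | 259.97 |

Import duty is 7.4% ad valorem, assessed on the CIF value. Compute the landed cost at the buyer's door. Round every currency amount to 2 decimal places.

FCA: the seller delivers export-cleared goods to the carrier; the buyer bears costs from that point.
Already in the invoice (seller's account under FCA): inland to port, export clearance — exclude.
CIF value = FCA price + origin terminal + freight + insurance = 102763.94 + 412.33 + 2212.55 + 583.05 = 105971.87
Import duty = 105971.87 × 7.4% = 7841.92
Buyer bears: origin terminal 412.33 + freight 2212.55 + insurance 583.05 + brokerage 259.97 + duty 7841.92 = 11309.82
Landed cost = invoice 102763.94 + 11309.82 = 114073.76

Total landed cost: CHF 114073.76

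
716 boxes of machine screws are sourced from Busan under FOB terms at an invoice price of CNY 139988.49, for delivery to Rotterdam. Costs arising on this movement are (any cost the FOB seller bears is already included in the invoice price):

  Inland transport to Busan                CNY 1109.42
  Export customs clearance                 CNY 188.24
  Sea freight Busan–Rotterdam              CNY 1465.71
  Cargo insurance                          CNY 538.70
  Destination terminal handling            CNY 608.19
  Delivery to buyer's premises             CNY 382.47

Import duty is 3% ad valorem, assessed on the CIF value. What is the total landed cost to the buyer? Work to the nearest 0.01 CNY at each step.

FOB: the seller bears costs until goods are on board at the origin port; the buyer bears freight, insurance and all costs thereafter.
Already in the invoice (seller's account under FOB): inland to port, export clearance — exclude.
CIF value = FOB price + freight + insurance = 139988.49 + 1465.71 + 538.70 = 141992.90
Import duty = 141992.90 × 3% = 4259.79
Buyer bears: freight 1465.71 + insurance 538.70 + destination terminal 608.19 + delivery 382.47 + duty 4259.79 = 7254.86
Landed cost = invoice 139988.49 + 7254.86 = 147243.35

Total landed cost: CNY 147243.35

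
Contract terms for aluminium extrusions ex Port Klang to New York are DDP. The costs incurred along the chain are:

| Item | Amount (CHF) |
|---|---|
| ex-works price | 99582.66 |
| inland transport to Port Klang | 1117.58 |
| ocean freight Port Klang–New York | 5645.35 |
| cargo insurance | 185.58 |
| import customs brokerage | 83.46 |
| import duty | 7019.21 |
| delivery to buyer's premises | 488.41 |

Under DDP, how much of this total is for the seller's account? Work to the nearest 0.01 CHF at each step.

Seller's account: CHF 114122.25

DDP: the seller bears all costs including import duty.
Seller's account: goods 99582.66 + inland to port 1117.58 + freight 5645.35 + insurance 185.58 + brokerage 83.46 + duty 7019.21 + delivery 488.41 = 114122.25
Buyer's account: 0.00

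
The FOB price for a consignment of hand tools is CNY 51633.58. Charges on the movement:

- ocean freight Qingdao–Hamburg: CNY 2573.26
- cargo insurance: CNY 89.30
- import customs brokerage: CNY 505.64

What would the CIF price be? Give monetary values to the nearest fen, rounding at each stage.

CIF price: CNY 54296.14

Not relevant to the conversion: brokerage — on the buyer under both terms; not part of either seller's price.
From FOB to CIF, the seller additionally bears: freight, insurance.
CIF price = 51633.58 + 2573.26 + 89.30 = 54296.14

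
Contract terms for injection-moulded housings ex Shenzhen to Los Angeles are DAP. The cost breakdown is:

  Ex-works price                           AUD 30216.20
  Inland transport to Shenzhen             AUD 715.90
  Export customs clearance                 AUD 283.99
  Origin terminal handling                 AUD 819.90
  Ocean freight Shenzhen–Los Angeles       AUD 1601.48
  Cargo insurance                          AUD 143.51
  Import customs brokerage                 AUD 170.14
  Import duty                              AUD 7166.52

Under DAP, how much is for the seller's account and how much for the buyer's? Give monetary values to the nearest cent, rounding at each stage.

Seller: AUD 33780.98; buyer: AUD 7336.66

DAP: the seller bears all costs to the named destination except import duty and clearance.
Seller's account: goods 30216.20 + inland to port 715.90 + export clearance 283.99 + origin terminal 819.90 + freight 1601.48 + insurance 143.51 = 33780.98
Buyer's account: brokerage 170.14 + duty 7166.52 = 7336.66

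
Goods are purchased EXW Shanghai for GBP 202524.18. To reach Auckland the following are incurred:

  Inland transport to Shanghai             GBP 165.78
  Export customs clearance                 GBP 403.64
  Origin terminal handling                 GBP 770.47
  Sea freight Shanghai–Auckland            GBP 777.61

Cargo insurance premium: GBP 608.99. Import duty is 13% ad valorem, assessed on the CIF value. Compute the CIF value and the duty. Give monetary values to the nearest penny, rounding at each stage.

CIF = EXW price + pre-shipment costs + freight + insurance
CIF = 202524.18 + 165.78 + 403.64 + 770.47 + 777.61 + 608.99 = 205250.67
Import duty = 205250.67 × 13% = 26682.59

CIF value: GBP 205250.67; import duty: GBP 26682.59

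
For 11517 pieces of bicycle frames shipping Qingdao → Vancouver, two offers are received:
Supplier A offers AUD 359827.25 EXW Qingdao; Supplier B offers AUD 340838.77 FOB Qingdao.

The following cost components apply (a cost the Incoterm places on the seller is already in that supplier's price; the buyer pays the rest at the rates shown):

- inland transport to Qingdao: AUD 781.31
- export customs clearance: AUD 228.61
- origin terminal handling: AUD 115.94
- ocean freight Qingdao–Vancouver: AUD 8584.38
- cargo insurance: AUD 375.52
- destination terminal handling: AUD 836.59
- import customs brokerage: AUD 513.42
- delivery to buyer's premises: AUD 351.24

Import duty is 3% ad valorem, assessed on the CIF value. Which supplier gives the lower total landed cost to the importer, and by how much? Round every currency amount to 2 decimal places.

Supplier B is cheaper by AUD 20717.77

Supplier A (EXW):
CIF value = EXW price + inland to port + export clearance + origin terminal + freight + insurance = 359827.25 + 781.31 + 228.61 + 115.94 + 8584.38 + 375.52 = 369913.01
Import duty = 369913.01 × 3% = 11097.39
Buyer bears (A): 781.31 + 228.61 + 115.94 + 8584.38 + 375.52 + 836.59 + 513.42 + 351.24 = 11787.01
Landed cost (A) = invoice 359827.25 + 11787.01 + duty 11097.39 = 382711.65
Supplier B (FOB):
CIF value = FOB price + freight + insurance = 340838.77 + 8584.38 + 375.52 = 349798.67
Import duty = 349798.67 × 3% = 10493.96
Buyer bears (B): 8584.38 + 375.52 + 836.59 + 513.42 + 351.24 = 10661.15
Landed cost (B) = invoice 340838.77 + 10661.15 + duty 10493.96 = 361993.88
Difference = |382711.65 − 361993.88| = 20717.77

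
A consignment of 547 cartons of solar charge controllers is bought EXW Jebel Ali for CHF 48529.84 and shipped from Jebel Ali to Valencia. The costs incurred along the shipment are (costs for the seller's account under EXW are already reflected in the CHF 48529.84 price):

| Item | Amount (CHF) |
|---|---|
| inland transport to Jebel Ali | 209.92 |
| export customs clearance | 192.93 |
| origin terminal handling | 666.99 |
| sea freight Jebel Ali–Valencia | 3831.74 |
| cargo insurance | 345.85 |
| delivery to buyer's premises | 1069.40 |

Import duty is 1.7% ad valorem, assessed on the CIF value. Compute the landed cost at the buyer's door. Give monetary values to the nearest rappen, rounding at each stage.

Total landed cost: CHF 55760.88

EXW: the seller makes goods available at their premises; the buyer bears all onward costs.
CIF value = EXW price + inland to port + export clearance + origin terminal + freight + insurance = 48529.84 + 209.92 + 192.93 + 666.99 + 3831.74 + 345.85 = 53777.27
Import duty = 53777.27 × 1.7% = 914.21
Buyer bears: inland to port 209.92 + export clearance 192.93 + origin terminal 666.99 + freight 3831.74 + insurance 345.85 + delivery 1069.40 + duty 914.21 = 7231.04
Landed cost = invoice 48529.84 + 7231.04 = 55760.88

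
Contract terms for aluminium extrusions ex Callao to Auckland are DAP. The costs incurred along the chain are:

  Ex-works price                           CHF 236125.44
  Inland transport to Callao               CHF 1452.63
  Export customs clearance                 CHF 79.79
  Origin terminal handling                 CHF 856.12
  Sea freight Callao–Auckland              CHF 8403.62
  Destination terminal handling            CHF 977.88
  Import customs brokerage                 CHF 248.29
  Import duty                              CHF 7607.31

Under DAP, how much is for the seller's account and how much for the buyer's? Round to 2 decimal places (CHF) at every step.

Seller: CHF 247895.48; buyer: CHF 7855.60

DAP: the seller bears all costs to the named destination except import duty and clearance.
Seller's account: goods 236125.44 + inland to port 1452.63 + export clearance 79.79 + origin terminal 856.12 + freight 8403.62 + destination terminal 977.88 = 247895.48
Buyer's account: brokerage 248.29 + duty 7607.31 = 7855.60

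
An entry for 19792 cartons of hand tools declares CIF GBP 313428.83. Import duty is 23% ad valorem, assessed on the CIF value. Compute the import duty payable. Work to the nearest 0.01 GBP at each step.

Import duty = 313428.83 × 23% = 72088.63

Import duty: GBP 72088.63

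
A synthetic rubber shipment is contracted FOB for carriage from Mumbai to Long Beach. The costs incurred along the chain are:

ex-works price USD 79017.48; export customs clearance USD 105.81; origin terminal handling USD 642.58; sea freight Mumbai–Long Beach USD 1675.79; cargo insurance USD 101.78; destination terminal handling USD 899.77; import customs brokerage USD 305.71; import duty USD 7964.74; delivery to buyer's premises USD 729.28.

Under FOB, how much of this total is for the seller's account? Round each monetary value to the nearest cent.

Seller's account: USD 79765.87

FOB: the seller bears costs until goods are on board at the origin port; the buyer bears freight, insurance and all costs thereafter.
Seller's account: goods 79017.48 + export clearance 105.81 + origin terminal 642.58 = 79765.87
Buyer's account: freight 1675.79 + insurance 101.78 + destination terminal 899.77 + brokerage 305.71 + duty 7964.74 + delivery 729.28 = 11677.07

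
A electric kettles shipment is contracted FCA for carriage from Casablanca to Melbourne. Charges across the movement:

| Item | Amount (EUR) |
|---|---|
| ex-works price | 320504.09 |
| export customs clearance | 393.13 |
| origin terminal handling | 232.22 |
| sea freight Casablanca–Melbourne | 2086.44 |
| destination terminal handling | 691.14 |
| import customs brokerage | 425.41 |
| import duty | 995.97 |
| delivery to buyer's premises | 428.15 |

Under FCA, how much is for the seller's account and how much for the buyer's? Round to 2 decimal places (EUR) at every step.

FCA: the seller delivers export-cleared goods to the carrier; the buyer bears costs from that point.
Seller's account: goods 320504.09 + export clearance 393.13 = 320897.22
Buyer's account: origin terminal 232.22 + freight 2086.44 + destination terminal 691.14 + brokerage 425.41 + duty 995.97 + delivery 428.15 = 4859.33

Seller: EUR 320897.22; buyer: EUR 4859.33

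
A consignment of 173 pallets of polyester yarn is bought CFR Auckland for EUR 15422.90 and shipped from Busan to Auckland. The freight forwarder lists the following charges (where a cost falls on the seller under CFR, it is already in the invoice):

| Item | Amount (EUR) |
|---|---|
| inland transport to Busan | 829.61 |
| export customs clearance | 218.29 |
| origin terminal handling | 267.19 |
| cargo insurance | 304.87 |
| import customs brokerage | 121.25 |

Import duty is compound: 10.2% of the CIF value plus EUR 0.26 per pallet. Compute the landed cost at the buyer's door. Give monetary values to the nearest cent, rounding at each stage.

Total landed cost: EUR 17498.23

CFR: the seller pays costs through ocean freight to the destination port, but not insurance.
Already in the invoice (seller's account under CFR): inland to port, export clearance, origin terminal — exclude.
CIF value = CFR price + insurance = 15422.90 + 304.87 = 15727.77
Ad valorem component: 15727.77 × 10.2% = 1604.23
Specific component: 173 × 0.26 = 44.98
Import duty = 1604.23 + 44.98 = 1649.21
Buyer bears: insurance 304.87 + brokerage 121.25 + duty 1649.21 = 2075.33
Landed cost = invoice 15422.90 + 2075.33 = 17498.23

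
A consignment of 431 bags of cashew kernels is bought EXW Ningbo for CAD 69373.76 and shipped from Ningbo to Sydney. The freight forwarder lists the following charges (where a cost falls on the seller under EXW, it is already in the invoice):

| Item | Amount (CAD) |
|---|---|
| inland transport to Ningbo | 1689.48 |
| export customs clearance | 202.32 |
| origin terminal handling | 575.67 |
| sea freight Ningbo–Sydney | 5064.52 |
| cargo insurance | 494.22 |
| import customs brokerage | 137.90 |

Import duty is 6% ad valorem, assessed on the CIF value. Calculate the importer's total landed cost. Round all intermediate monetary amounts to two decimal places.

EXW: the seller makes goods available at their premises; the buyer bears all onward costs.
CIF value = EXW price + inland to port + export clearance + origin terminal + freight + insurance = 69373.76 + 1689.48 + 202.32 + 575.67 + 5064.52 + 494.22 = 77399.97
Import duty = 77399.97 × 6% = 4644.00
Buyer bears: inland to port 1689.48 + export clearance 202.32 + origin terminal 575.67 + freight 5064.52 + insurance 494.22 + brokerage 137.90 + duty 4644.00 = 12808.11
Landed cost = invoice 69373.76 + 12808.11 = 82181.87

Total landed cost: CAD 82181.87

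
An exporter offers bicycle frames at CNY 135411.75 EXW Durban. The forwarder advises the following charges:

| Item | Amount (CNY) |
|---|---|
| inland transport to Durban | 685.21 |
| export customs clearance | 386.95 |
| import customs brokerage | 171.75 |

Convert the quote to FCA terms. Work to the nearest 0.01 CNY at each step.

FCA price: CNY 136483.91

Not relevant to the conversion: brokerage — on the buyer under both terms; not part of either seller's price.
From EXW to FCA, the seller additionally bears: inland to port, export clearance.
FCA price = 135411.75 + 685.21 + 386.95 = 136483.91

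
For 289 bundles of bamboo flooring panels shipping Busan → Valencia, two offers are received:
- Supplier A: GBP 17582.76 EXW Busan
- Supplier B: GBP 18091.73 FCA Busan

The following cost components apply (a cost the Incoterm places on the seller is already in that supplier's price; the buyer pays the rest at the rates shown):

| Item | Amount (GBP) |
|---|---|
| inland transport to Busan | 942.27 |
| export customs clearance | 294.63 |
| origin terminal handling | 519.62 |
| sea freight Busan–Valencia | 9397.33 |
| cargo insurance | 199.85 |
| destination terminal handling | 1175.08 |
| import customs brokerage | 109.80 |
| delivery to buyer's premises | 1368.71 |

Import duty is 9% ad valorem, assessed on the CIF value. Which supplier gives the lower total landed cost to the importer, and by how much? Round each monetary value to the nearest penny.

Supplier A (EXW):
CIF value = EXW price + inland to port + export clearance + origin terminal + freight + insurance = 17582.76 + 942.27 + 294.63 + 519.62 + 9397.33 + 199.85 = 28936.46
Import duty = 28936.46 × 9% = 2604.28
Buyer bears (A): 942.27 + 294.63 + 519.62 + 9397.33 + 199.85 + 1175.08 + 109.80 + 1368.71 = 14007.29
Landed cost (A) = invoice 17582.76 + 14007.29 + duty 2604.28 = 34194.33
Supplier B (FCA):
CIF value = FCA price + origin terminal + freight + insurance = 18091.73 + 519.62 + 9397.33 + 199.85 = 28208.53
Import duty = 28208.53 × 9% = 2538.77
Buyer bears (B): 519.62 + 9397.33 + 199.85 + 1175.08 + 109.80 + 1368.71 = 12770.39
Landed cost (B) = invoice 18091.73 + 12770.39 + duty 2538.77 = 33400.89
Difference = |34194.33 − 33400.89| = 793.44

Supplier B is cheaper by GBP 793.44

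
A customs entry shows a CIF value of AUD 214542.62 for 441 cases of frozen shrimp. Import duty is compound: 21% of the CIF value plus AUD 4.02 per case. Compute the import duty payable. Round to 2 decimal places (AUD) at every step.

Ad valorem component: 214542.62 × 21% = 45053.95
Specific component: 441 × 4.02 = 1772.82
Import duty = 45053.95 + 1772.82 = 46826.77

Import duty: AUD 46826.77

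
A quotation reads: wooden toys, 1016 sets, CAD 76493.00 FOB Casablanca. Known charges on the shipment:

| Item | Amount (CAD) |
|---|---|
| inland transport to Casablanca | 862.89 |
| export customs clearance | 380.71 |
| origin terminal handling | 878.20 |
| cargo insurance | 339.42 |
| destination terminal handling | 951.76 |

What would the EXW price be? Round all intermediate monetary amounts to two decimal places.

Not relevant to the conversion: insurance, destination terminal — on the buyer under both terms; not part of either seller's price.
From FOB to EXW, the seller no longer bears: inland to port, export clearance, origin terminal.
EXW price = 76493.00 − 862.89 − 380.71 − 878.20 = 74371.20

EXW price: CAD 74371.20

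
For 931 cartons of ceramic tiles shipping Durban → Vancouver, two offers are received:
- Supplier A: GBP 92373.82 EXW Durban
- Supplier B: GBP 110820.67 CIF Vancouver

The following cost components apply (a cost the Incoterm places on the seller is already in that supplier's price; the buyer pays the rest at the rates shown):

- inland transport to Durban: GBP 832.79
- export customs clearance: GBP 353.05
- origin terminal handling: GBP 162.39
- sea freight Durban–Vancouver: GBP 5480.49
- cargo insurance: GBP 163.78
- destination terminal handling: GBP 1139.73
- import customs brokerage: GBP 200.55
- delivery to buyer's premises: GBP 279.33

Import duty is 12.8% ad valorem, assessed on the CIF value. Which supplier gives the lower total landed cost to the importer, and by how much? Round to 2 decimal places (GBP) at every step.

Supplier A is cheaper by GBP 12920.51

Supplier A (EXW):
CIF value = EXW price + inland to port + export clearance + origin terminal + freight + insurance = 92373.82 + 832.79 + 353.05 + 162.39 + 5480.49 + 163.78 = 99366.32
Import duty = 99366.32 × 12.8% = 12718.89
Buyer bears (A): 832.79 + 353.05 + 162.39 + 5480.49 + 163.78 + 1139.73 + 200.55 + 279.33 = 8612.11
Landed cost (A) = invoice 92373.82 + 8612.11 + duty 12718.89 = 113704.82
Supplier B (CIF):
The CIF price already equals the CIF value: 110820.67
Import duty = 110820.67 × 12.8% = 14185.05
Buyer bears (B): 1139.73 + 200.55 + 279.33 = 1619.61
Landed cost (B) = invoice 110820.67 + 1619.61 + duty 14185.05 = 126625.33
Difference = |113704.82 − 126625.33| = 12920.51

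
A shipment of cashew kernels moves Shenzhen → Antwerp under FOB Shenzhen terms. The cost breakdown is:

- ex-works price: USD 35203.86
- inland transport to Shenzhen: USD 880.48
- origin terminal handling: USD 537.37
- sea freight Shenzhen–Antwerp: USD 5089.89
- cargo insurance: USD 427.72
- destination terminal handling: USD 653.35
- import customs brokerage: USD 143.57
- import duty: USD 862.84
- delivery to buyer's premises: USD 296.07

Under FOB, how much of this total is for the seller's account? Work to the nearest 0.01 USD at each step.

Seller's account: USD 36621.71

FOB: the seller bears costs until goods are on board at the origin port; the buyer bears freight, insurance and all costs thereafter.
Seller's account: goods 35203.86 + inland to port 880.48 + origin terminal 537.37 = 36621.71
Buyer's account: freight 5089.89 + insurance 427.72 + destination terminal 653.35 + brokerage 143.57 + duty 862.84 + delivery 296.07 = 7473.44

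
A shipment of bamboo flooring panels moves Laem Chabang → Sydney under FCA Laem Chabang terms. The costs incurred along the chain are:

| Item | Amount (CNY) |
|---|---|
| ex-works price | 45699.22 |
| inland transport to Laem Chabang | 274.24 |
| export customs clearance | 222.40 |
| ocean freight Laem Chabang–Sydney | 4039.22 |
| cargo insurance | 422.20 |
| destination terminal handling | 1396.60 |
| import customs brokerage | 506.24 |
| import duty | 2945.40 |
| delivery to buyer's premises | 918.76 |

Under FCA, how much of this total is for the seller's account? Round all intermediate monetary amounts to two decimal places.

FCA: the seller delivers export-cleared goods to the carrier; the buyer bears costs from that point.
Seller's account: goods 45699.22 + inland to port 274.24 + export clearance 222.40 = 46195.86
Buyer's account: freight 4039.22 + insurance 422.20 + destination terminal 1396.60 + brokerage 506.24 + duty 2945.40 + delivery 918.76 = 10228.42

Seller's account: CNY 46195.86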